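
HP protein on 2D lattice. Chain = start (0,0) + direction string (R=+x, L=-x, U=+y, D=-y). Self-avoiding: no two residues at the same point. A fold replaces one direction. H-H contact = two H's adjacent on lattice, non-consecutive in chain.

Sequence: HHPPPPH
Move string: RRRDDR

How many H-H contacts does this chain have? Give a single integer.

Answer: 0

Derivation:
Positions: [(0, 0), (1, 0), (2, 0), (3, 0), (3, -1), (3, -2), (4, -2)]
No H-H contacts found.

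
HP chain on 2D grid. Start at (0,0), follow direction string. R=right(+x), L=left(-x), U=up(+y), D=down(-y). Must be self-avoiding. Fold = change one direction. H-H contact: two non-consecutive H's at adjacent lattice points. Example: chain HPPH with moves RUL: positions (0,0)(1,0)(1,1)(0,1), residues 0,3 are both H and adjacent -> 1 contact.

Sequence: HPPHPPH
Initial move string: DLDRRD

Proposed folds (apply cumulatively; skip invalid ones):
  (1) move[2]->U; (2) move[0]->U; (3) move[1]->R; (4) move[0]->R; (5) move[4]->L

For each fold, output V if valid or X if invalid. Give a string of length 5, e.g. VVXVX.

Initial: DLDRRD -> [(0, 0), (0, -1), (-1, -1), (-1, -2), (0, -2), (1, -2), (1, -3)]
Fold 1: move[2]->U => DLURRD INVALID (collision), skipped
Fold 2: move[0]->U => ULDRRD INVALID (collision), skipped
Fold 3: move[1]->R => DRDRRD VALID
Fold 4: move[0]->R => RRDRRD VALID
Fold 5: move[4]->L => RRDRLD INVALID (collision), skipped

Answer: XXVVX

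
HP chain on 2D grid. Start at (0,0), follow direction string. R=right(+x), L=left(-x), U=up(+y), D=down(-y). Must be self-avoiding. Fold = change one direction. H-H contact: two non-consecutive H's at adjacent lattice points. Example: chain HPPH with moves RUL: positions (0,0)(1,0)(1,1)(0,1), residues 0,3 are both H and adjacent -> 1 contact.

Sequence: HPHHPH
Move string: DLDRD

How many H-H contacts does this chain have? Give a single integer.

Positions: [(0, 0), (0, -1), (-1, -1), (-1, -2), (0, -2), (0, -3)]
No H-H contacts found.

Answer: 0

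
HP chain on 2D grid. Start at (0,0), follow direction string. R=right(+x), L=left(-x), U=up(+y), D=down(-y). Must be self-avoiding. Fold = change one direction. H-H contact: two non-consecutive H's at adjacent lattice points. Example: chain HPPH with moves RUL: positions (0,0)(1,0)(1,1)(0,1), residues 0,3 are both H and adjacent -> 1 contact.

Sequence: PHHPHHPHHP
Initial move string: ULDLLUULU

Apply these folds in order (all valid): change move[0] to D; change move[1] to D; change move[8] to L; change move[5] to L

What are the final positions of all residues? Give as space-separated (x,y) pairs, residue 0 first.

Initial moves: ULDLLUULU
Fold: move[0]->D => DLDLLUULU (positions: [(0, 0), (0, -1), (-1, -1), (-1, -2), (-2, -2), (-3, -2), (-3, -1), (-3, 0), (-4, 0), (-4, 1)])
Fold: move[1]->D => DDDLLUULU (positions: [(0, 0), (0, -1), (0, -2), (0, -3), (-1, -3), (-2, -3), (-2, -2), (-2, -1), (-3, -1), (-3, 0)])
Fold: move[8]->L => DDDLLUULL (positions: [(0, 0), (0, -1), (0, -2), (0, -3), (-1, -3), (-2, -3), (-2, -2), (-2, -1), (-3, -1), (-4, -1)])
Fold: move[5]->L => DDDLLLULL (positions: [(0, 0), (0, -1), (0, -2), (0, -3), (-1, -3), (-2, -3), (-3, -3), (-3, -2), (-4, -2), (-5, -2)])

Answer: (0,0) (0,-1) (0,-2) (0,-3) (-1,-3) (-2,-3) (-3,-3) (-3,-2) (-4,-2) (-5,-2)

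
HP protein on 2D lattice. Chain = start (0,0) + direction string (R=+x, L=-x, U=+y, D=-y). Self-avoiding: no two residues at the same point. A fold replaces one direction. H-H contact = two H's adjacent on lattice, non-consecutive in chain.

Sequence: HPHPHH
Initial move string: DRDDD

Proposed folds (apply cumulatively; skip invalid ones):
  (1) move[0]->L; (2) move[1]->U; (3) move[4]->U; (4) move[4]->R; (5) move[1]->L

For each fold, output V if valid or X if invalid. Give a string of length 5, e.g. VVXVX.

Answer: XXXVV

Derivation:
Initial: DRDDD -> [(0, 0), (0, -1), (1, -1), (1, -2), (1, -3), (1, -4)]
Fold 1: move[0]->L => LRDDD INVALID (collision), skipped
Fold 2: move[1]->U => DUDDD INVALID (collision), skipped
Fold 3: move[4]->U => DRDDU INVALID (collision), skipped
Fold 4: move[4]->R => DRDDR VALID
Fold 5: move[1]->L => DLDDR VALID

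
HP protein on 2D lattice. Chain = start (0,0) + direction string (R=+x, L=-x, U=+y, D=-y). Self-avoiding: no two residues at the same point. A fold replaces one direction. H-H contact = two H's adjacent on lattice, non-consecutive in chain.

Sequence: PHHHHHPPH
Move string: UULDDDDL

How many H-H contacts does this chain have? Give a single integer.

Positions: [(0, 0), (0, 1), (0, 2), (-1, 2), (-1, 1), (-1, 0), (-1, -1), (-1, -2), (-2, -2)]
H-H contact: residue 1 @(0,1) - residue 4 @(-1, 1)

Answer: 1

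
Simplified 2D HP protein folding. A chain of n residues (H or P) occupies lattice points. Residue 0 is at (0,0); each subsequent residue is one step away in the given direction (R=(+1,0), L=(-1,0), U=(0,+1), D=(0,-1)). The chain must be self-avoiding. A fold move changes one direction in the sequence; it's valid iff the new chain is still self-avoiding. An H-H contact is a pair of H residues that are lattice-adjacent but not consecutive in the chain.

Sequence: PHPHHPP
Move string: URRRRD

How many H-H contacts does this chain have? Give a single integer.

Positions: [(0, 0), (0, 1), (1, 1), (2, 1), (3, 1), (4, 1), (4, 0)]
No H-H contacts found.

Answer: 0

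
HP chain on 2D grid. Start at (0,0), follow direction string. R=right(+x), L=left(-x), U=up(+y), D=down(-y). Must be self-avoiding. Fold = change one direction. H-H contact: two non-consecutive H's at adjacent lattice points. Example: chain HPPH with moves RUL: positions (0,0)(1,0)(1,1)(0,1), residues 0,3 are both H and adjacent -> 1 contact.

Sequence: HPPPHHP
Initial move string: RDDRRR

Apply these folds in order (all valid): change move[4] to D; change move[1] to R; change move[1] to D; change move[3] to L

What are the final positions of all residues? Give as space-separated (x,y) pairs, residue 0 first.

Answer: (0,0) (1,0) (1,-1) (1,-2) (0,-2) (0,-3) (1,-3)

Derivation:
Initial moves: RDDRRR
Fold: move[4]->D => RDDRDR (positions: [(0, 0), (1, 0), (1, -1), (1, -2), (2, -2), (2, -3), (3, -3)])
Fold: move[1]->R => RRDRDR (positions: [(0, 0), (1, 0), (2, 0), (2, -1), (3, -1), (3, -2), (4, -2)])
Fold: move[1]->D => RDDRDR (positions: [(0, 0), (1, 0), (1, -1), (1, -2), (2, -2), (2, -3), (3, -3)])
Fold: move[3]->L => RDDLDR (positions: [(0, 0), (1, 0), (1, -1), (1, -2), (0, -2), (0, -3), (1, -3)])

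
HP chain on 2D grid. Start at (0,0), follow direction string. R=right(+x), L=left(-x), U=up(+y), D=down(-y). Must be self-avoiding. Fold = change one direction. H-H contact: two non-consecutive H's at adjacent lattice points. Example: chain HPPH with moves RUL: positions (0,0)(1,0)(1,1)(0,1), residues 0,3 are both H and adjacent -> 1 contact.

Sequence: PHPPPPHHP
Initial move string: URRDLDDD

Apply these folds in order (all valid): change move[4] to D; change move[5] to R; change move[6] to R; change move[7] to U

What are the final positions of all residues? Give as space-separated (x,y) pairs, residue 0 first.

Initial moves: URRDLDDD
Fold: move[4]->D => URRDDDDD (positions: [(0, 0), (0, 1), (1, 1), (2, 1), (2, 0), (2, -1), (2, -2), (2, -3), (2, -4)])
Fold: move[5]->R => URRDDRDD (positions: [(0, 0), (0, 1), (1, 1), (2, 1), (2, 0), (2, -1), (3, -1), (3, -2), (3, -3)])
Fold: move[6]->R => URRDDRRD (positions: [(0, 0), (0, 1), (1, 1), (2, 1), (2, 0), (2, -1), (3, -1), (4, -1), (4, -2)])
Fold: move[7]->U => URRDDRRU (positions: [(0, 0), (0, 1), (1, 1), (2, 1), (2, 0), (2, -1), (3, -1), (4, -1), (4, 0)])

Answer: (0,0) (0,1) (1,1) (2,1) (2,0) (2,-1) (3,-1) (4,-1) (4,0)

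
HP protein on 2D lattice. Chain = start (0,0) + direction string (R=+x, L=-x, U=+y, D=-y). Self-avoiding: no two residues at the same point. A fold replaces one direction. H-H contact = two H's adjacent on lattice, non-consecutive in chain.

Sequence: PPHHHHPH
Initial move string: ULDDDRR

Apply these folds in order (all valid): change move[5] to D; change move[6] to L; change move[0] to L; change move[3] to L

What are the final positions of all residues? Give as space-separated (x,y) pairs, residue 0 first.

Answer: (0,0) (-1,0) (-2,0) (-2,-1) (-3,-1) (-3,-2) (-3,-3) (-4,-3)

Derivation:
Initial moves: ULDDDRR
Fold: move[5]->D => ULDDDDR (positions: [(0, 0), (0, 1), (-1, 1), (-1, 0), (-1, -1), (-1, -2), (-1, -3), (0, -3)])
Fold: move[6]->L => ULDDDDL (positions: [(0, 0), (0, 1), (-1, 1), (-1, 0), (-1, -1), (-1, -2), (-1, -3), (-2, -3)])
Fold: move[0]->L => LLDDDDL (positions: [(0, 0), (-1, 0), (-2, 0), (-2, -1), (-2, -2), (-2, -3), (-2, -4), (-3, -4)])
Fold: move[3]->L => LLDLDDL (positions: [(0, 0), (-1, 0), (-2, 0), (-2, -1), (-3, -1), (-3, -2), (-3, -3), (-4, -3)])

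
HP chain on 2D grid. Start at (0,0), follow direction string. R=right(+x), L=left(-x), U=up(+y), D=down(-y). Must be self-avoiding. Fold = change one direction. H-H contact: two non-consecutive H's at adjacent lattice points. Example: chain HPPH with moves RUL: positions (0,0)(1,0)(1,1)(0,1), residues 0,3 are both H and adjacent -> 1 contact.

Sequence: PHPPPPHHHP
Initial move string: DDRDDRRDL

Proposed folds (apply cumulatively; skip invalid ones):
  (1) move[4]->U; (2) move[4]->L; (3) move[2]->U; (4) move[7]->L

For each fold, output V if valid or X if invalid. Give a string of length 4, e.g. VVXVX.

Answer: XXXX

Derivation:
Initial: DDRDDRRDL -> [(0, 0), (0, -1), (0, -2), (1, -2), (1, -3), (1, -4), (2, -4), (3, -4), (3, -5), (2, -5)]
Fold 1: move[4]->U => DDRDURRDL INVALID (collision), skipped
Fold 2: move[4]->L => DDRDLRRDL INVALID (collision), skipped
Fold 3: move[2]->U => DDUDDRRDL INVALID (collision), skipped
Fold 4: move[7]->L => DDRDDRRLL INVALID (collision), skipped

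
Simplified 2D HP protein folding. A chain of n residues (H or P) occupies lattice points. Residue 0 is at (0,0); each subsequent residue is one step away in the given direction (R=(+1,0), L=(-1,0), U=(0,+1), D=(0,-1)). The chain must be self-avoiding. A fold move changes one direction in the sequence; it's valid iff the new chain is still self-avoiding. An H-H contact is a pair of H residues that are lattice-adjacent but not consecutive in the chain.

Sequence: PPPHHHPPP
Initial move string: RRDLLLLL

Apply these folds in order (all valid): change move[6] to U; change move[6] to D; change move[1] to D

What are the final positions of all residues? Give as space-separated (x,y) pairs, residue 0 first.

Answer: (0,0) (1,0) (1,-1) (1,-2) (0,-2) (-1,-2) (-2,-2) (-2,-3) (-3,-3)

Derivation:
Initial moves: RRDLLLLL
Fold: move[6]->U => RRDLLLUL (positions: [(0, 0), (1, 0), (2, 0), (2, -1), (1, -1), (0, -1), (-1, -1), (-1, 0), (-2, 0)])
Fold: move[6]->D => RRDLLLDL (positions: [(0, 0), (1, 0), (2, 0), (2, -1), (1, -1), (0, -1), (-1, -1), (-1, -2), (-2, -2)])
Fold: move[1]->D => RDDLLLDL (positions: [(0, 0), (1, 0), (1, -1), (1, -2), (0, -2), (-1, -2), (-2, -2), (-2, -3), (-3, -3)])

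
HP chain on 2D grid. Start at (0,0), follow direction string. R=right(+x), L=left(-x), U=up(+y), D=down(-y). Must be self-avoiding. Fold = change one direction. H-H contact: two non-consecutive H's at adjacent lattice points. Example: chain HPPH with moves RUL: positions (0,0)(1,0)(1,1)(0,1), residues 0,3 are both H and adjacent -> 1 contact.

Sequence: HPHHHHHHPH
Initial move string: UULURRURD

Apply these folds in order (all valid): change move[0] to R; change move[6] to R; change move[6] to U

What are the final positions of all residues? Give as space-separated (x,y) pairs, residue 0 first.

Initial moves: UULURRURD
Fold: move[0]->R => RULURRURD (positions: [(0, 0), (1, 0), (1, 1), (0, 1), (0, 2), (1, 2), (2, 2), (2, 3), (3, 3), (3, 2)])
Fold: move[6]->R => RULURRRRD (positions: [(0, 0), (1, 0), (1, 1), (0, 1), (0, 2), (1, 2), (2, 2), (3, 2), (4, 2), (4, 1)])
Fold: move[6]->U => RULURRURD (positions: [(0, 0), (1, 0), (1, 1), (0, 1), (0, 2), (1, 2), (2, 2), (2, 3), (3, 3), (3, 2)])

Answer: (0,0) (1,0) (1,1) (0,1) (0,2) (1,2) (2,2) (2,3) (3,3) (3,2)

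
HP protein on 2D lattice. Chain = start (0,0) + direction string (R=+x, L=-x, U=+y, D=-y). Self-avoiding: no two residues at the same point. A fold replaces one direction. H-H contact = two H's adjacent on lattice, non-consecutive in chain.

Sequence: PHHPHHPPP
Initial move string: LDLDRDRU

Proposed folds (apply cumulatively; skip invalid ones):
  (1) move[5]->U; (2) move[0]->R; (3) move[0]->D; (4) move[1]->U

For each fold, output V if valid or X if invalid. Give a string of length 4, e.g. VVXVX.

Answer: XVVX

Derivation:
Initial: LDLDRDRU -> [(0, 0), (-1, 0), (-1, -1), (-2, -1), (-2, -2), (-1, -2), (-1, -3), (0, -3), (0, -2)]
Fold 1: move[5]->U => LDLDRURU INVALID (collision), skipped
Fold 2: move[0]->R => RDLDRDRU VALID
Fold 3: move[0]->D => DDLDRDRU VALID
Fold 4: move[1]->U => DULDRDRU INVALID (collision), skipped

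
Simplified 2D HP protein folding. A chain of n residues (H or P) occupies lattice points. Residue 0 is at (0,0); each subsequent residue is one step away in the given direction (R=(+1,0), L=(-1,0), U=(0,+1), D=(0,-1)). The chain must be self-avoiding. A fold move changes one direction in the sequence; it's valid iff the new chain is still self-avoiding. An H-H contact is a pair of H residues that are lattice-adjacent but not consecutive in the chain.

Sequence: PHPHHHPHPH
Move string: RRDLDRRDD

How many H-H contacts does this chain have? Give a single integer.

Positions: [(0, 0), (1, 0), (2, 0), (2, -1), (1, -1), (1, -2), (2, -2), (3, -2), (3, -3), (3, -4)]
H-H contact: residue 1 @(1,0) - residue 4 @(1, -1)

Answer: 1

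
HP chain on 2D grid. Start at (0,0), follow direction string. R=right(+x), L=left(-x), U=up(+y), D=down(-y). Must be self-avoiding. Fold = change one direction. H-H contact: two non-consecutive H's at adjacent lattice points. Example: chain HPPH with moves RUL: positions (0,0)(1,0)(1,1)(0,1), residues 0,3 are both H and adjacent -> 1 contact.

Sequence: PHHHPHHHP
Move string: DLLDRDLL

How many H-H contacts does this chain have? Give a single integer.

Positions: [(0, 0), (0, -1), (-1, -1), (-2, -1), (-2, -2), (-1, -2), (-1, -3), (-2, -3), (-3, -3)]
H-H contact: residue 2 @(-1,-1) - residue 5 @(-1, -2)

Answer: 1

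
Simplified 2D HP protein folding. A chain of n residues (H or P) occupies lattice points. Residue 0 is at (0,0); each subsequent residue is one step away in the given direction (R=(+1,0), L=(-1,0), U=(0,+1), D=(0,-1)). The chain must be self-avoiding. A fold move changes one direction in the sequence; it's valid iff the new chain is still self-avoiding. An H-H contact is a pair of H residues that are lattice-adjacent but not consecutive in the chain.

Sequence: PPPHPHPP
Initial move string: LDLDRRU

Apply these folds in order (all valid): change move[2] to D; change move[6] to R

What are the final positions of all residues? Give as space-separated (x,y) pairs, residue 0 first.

Initial moves: LDLDRRU
Fold: move[2]->D => LDDDRRU (positions: [(0, 0), (-1, 0), (-1, -1), (-1, -2), (-1, -3), (0, -3), (1, -3), (1, -2)])
Fold: move[6]->R => LDDDRRR (positions: [(0, 0), (-1, 0), (-1, -1), (-1, -2), (-1, -3), (0, -3), (1, -3), (2, -3)])

Answer: (0,0) (-1,0) (-1,-1) (-1,-2) (-1,-3) (0,-3) (1,-3) (2,-3)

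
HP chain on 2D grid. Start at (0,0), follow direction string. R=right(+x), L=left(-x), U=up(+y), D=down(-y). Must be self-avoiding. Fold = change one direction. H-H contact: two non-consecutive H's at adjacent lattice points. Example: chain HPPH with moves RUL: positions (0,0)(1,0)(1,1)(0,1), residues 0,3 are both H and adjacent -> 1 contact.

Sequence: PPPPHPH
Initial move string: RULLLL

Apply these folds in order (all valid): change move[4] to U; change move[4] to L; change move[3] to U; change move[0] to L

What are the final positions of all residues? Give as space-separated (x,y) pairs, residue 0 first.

Initial moves: RULLLL
Fold: move[4]->U => RULLUL (positions: [(0, 0), (1, 0), (1, 1), (0, 1), (-1, 1), (-1, 2), (-2, 2)])
Fold: move[4]->L => RULLLL (positions: [(0, 0), (1, 0), (1, 1), (0, 1), (-1, 1), (-2, 1), (-3, 1)])
Fold: move[3]->U => RULULL (positions: [(0, 0), (1, 0), (1, 1), (0, 1), (0, 2), (-1, 2), (-2, 2)])
Fold: move[0]->L => LULULL (positions: [(0, 0), (-1, 0), (-1, 1), (-2, 1), (-2, 2), (-3, 2), (-4, 2)])

Answer: (0,0) (-1,0) (-1,1) (-2,1) (-2,2) (-3,2) (-4,2)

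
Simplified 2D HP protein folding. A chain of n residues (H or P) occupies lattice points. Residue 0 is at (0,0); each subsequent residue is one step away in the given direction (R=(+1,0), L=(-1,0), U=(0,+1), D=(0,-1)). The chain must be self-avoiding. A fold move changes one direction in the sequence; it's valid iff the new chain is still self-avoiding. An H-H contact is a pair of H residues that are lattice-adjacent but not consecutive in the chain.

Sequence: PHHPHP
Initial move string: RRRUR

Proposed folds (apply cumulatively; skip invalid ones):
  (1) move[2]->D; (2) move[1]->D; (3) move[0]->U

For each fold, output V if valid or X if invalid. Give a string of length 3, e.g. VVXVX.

Answer: XVX

Derivation:
Initial: RRRUR -> [(0, 0), (1, 0), (2, 0), (3, 0), (3, 1), (4, 1)]
Fold 1: move[2]->D => RRDUR INVALID (collision), skipped
Fold 2: move[1]->D => RDRUR VALID
Fold 3: move[0]->U => UDRUR INVALID (collision), skipped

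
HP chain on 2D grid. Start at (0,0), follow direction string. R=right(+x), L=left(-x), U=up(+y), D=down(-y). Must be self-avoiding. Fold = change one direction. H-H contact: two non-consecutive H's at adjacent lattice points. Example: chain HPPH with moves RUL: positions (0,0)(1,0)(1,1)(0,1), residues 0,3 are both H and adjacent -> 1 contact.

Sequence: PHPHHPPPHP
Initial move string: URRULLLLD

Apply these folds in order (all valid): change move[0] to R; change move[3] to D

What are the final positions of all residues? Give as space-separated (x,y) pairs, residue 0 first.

Answer: (0,0) (1,0) (2,0) (3,0) (3,-1) (2,-1) (1,-1) (0,-1) (-1,-1) (-1,-2)

Derivation:
Initial moves: URRULLLLD
Fold: move[0]->R => RRRULLLLD (positions: [(0, 0), (1, 0), (2, 0), (3, 0), (3, 1), (2, 1), (1, 1), (0, 1), (-1, 1), (-1, 0)])
Fold: move[3]->D => RRRDLLLLD (positions: [(0, 0), (1, 0), (2, 0), (3, 0), (3, -1), (2, -1), (1, -1), (0, -1), (-1, -1), (-1, -2)])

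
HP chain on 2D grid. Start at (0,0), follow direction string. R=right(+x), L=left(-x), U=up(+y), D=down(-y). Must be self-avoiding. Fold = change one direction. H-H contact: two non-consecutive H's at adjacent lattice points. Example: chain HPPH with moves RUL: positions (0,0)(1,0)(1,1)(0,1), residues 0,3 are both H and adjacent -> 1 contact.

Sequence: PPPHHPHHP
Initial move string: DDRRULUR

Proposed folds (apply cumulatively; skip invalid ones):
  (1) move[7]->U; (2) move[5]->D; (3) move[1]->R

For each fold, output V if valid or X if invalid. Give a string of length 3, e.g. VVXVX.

Answer: VXV

Derivation:
Initial: DDRRULUR -> [(0, 0), (0, -1), (0, -2), (1, -2), (2, -2), (2, -1), (1, -1), (1, 0), (2, 0)]
Fold 1: move[7]->U => DDRRULUU VALID
Fold 2: move[5]->D => DDRRUDUU INVALID (collision), skipped
Fold 3: move[1]->R => DRRRULUU VALID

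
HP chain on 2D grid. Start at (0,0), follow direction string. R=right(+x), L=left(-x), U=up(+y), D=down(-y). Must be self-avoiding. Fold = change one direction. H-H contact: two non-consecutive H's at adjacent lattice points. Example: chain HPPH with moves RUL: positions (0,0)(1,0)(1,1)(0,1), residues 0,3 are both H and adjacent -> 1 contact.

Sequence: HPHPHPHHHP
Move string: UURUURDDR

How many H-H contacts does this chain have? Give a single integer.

Positions: [(0, 0), (0, 1), (0, 2), (1, 2), (1, 3), (1, 4), (2, 4), (2, 3), (2, 2), (3, 2)]
H-H contact: residue 4 @(1,3) - residue 7 @(2, 3)

Answer: 1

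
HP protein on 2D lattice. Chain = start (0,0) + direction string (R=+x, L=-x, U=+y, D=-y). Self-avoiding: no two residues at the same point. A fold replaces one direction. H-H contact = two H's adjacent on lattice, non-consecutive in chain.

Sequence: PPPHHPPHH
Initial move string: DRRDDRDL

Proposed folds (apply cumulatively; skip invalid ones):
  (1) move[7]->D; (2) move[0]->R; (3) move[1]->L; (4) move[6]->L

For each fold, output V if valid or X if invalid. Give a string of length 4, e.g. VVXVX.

Answer: VVXX

Derivation:
Initial: DRRDDRDL -> [(0, 0), (0, -1), (1, -1), (2, -1), (2, -2), (2, -3), (3, -3), (3, -4), (2, -4)]
Fold 1: move[7]->D => DRRDDRDD VALID
Fold 2: move[0]->R => RRRDDRDD VALID
Fold 3: move[1]->L => RLRDDRDD INVALID (collision), skipped
Fold 4: move[6]->L => RRRDDRLD INVALID (collision), skipped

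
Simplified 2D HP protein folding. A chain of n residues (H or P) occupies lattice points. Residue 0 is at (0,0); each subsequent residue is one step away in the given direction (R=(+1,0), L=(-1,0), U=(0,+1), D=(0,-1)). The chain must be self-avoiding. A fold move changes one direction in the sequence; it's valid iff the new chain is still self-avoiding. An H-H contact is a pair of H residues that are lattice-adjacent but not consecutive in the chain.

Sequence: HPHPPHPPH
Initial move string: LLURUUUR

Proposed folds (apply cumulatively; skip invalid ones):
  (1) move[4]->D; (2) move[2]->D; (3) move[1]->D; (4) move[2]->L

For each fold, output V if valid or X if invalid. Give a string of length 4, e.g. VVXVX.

Initial: LLURUUUR -> [(0, 0), (-1, 0), (-2, 0), (-2, 1), (-1, 1), (-1, 2), (-1, 3), (-1, 4), (0, 4)]
Fold 1: move[4]->D => LLURDUUR INVALID (collision), skipped
Fold 2: move[2]->D => LLDRUUUR INVALID (collision), skipped
Fold 3: move[1]->D => LDURUUUR INVALID (collision), skipped
Fold 4: move[2]->L => LLLRUUUR INVALID (collision), skipped

Answer: XXXX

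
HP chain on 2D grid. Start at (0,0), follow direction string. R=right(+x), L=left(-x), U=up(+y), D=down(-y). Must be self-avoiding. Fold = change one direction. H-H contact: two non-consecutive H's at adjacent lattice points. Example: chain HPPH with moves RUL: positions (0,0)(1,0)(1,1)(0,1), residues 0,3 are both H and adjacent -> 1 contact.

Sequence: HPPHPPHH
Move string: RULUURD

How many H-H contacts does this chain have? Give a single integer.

Positions: [(0, 0), (1, 0), (1, 1), (0, 1), (0, 2), (0, 3), (1, 3), (1, 2)]
H-H contact: residue 0 @(0,0) - residue 3 @(0, 1)

Answer: 1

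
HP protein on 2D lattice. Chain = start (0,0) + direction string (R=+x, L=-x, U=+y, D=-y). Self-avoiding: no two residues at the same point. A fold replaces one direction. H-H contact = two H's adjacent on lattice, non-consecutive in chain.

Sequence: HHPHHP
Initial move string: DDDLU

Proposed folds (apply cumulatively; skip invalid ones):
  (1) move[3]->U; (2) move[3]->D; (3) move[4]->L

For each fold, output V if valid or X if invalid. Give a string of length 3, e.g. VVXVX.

Answer: XXV

Derivation:
Initial: DDDLU -> [(0, 0), (0, -1), (0, -2), (0, -3), (-1, -3), (-1, -2)]
Fold 1: move[3]->U => DDDUU INVALID (collision), skipped
Fold 2: move[3]->D => DDDDU INVALID (collision), skipped
Fold 3: move[4]->L => DDDLL VALID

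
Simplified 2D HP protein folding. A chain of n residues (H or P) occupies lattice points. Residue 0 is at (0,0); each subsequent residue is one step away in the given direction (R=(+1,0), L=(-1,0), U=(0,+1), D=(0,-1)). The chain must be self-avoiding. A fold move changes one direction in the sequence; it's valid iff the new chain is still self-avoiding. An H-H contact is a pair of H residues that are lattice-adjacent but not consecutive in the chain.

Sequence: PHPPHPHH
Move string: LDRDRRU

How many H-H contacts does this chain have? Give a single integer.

Positions: [(0, 0), (-1, 0), (-1, -1), (0, -1), (0, -2), (1, -2), (2, -2), (2, -1)]
No H-H contacts found.

Answer: 0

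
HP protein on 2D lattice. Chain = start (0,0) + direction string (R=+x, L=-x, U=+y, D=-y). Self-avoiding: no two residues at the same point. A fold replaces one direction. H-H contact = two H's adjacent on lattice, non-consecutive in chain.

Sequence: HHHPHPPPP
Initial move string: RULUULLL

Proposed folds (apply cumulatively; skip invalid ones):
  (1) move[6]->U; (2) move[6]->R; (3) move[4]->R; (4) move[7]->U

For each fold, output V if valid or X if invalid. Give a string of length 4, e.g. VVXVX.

Initial: RULUULLL -> [(0, 0), (1, 0), (1, 1), (0, 1), (0, 2), (0, 3), (-1, 3), (-2, 3), (-3, 3)]
Fold 1: move[6]->U => RULUULUL VALID
Fold 2: move[6]->R => RULUULRL INVALID (collision), skipped
Fold 3: move[4]->R => RULURLUL INVALID (collision), skipped
Fold 4: move[7]->U => RULUULUU VALID

Answer: VXXV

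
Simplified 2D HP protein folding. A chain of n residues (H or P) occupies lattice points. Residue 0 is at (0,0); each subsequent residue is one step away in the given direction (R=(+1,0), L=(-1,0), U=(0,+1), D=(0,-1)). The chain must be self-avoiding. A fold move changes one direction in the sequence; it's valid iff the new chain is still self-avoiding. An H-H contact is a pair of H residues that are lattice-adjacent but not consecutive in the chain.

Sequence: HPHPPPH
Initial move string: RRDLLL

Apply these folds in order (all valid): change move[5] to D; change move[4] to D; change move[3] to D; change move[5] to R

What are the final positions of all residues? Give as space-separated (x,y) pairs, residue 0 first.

Initial moves: RRDLLL
Fold: move[5]->D => RRDLLD (positions: [(0, 0), (1, 0), (2, 0), (2, -1), (1, -1), (0, -1), (0, -2)])
Fold: move[4]->D => RRDLDD (positions: [(0, 0), (1, 0), (2, 0), (2, -1), (1, -1), (1, -2), (1, -3)])
Fold: move[3]->D => RRDDDD (positions: [(0, 0), (1, 0), (2, 0), (2, -1), (2, -2), (2, -3), (2, -4)])
Fold: move[5]->R => RRDDDR (positions: [(0, 0), (1, 0), (2, 0), (2, -1), (2, -2), (2, -3), (3, -3)])

Answer: (0,0) (1,0) (2,0) (2,-1) (2,-2) (2,-3) (3,-3)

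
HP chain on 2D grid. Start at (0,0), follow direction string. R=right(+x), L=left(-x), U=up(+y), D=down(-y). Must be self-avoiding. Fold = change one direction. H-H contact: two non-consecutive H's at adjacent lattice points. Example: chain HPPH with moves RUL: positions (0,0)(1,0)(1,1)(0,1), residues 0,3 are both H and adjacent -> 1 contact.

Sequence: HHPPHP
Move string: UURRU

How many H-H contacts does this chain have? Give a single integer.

Answer: 0

Derivation:
Positions: [(0, 0), (0, 1), (0, 2), (1, 2), (2, 2), (2, 3)]
No H-H contacts found.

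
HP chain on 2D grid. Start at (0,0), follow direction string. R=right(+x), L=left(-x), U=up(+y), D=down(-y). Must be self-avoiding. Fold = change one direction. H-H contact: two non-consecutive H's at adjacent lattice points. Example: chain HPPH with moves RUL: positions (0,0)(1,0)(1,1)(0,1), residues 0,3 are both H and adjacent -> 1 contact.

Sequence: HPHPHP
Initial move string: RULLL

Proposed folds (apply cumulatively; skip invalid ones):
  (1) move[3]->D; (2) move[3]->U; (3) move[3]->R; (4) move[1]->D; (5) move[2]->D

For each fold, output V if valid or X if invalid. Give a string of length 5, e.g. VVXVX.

Initial: RULLL -> [(0, 0), (1, 0), (1, 1), (0, 1), (-1, 1), (-2, 1)]
Fold 1: move[3]->D => RULDL INVALID (collision), skipped
Fold 2: move[3]->U => RULUL VALID
Fold 3: move[3]->R => RULRL INVALID (collision), skipped
Fold 4: move[1]->D => RDLUL INVALID (collision), skipped
Fold 5: move[2]->D => RUDUL INVALID (collision), skipped

Answer: XVXXX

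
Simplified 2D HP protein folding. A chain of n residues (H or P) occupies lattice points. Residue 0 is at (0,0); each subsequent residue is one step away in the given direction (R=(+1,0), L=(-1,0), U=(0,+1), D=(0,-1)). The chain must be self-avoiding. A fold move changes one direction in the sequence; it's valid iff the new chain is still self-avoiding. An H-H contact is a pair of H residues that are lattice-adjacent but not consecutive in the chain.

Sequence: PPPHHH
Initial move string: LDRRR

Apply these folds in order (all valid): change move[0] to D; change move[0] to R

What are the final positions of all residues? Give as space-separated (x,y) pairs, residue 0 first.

Initial moves: LDRRR
Fold: move[0]->D => DDRRR (positions: [(0, 0), (0, -1), (0, -2), (1, -2), (2, -2), (3, -2)])
Fold: move[0]->R => RDRRR (positions: [(0, 0), (1, 0), (1, -1), (2, -1), (3, -1), (4, -1)])

Answer: (0,0) (1,0) (1,-1) (2,-1) (3,-1) (4,-1)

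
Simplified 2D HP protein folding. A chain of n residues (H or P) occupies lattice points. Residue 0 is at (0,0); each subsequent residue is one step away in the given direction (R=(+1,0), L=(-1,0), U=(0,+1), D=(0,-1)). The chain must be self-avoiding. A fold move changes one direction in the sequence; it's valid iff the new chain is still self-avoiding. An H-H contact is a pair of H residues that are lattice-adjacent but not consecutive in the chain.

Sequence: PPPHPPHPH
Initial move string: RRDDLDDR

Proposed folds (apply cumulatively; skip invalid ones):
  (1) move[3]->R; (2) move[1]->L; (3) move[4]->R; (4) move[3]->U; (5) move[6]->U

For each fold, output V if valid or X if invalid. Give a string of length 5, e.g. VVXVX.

Initial: RRDDLDDR -> [(0, 0), (1, 0), (2, 0), (2, -1), (2, -2), (1, -2), (1, -3), (1, -4), (2, -4)]
Fold 1: move[3]->R => RRDRLDDR INVALID (collision), skipped
Fold 2: move[1]->L => RLDDLDDR INVALID (collision), skipped
Fold 3: move[4]->R => RRDDRDDR VALID
Fold 4: move[3]->U => RRDURDDR INVALID (collision), skipped
Fold 5: move[6]->U => RRDDRDUR INVALID (collision), skipped

Answer: XXVXX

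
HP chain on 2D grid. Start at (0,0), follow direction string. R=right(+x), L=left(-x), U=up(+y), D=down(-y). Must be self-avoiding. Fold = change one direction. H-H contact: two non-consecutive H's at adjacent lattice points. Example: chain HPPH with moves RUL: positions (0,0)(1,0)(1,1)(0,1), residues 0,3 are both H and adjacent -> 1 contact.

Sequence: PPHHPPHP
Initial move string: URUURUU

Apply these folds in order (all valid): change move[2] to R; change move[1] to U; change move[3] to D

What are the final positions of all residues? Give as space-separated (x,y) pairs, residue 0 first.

Initial moves: URUURUU
Fold: move[2]->R => URRURUU (positions: [(0, 0), (0, 1), (1, 1), (2, 1), (2, 2), (3, 2), (3, 3), (3, 4)])
Fold: move[1]->U => UURURUU (positions: [(0, 0), (0, 1), (0, 2), (1, 2), (1, 3), (2, 3), (2, 4), (2, 5)])
Fold: move[3]->D => UURDRUU (positions: [(0, 0), (0, 1), (0, 2), (1, 2), (1, 1), (2, 1), (2, 2), (2, 3)])

Answer: (0,0) (0,1) (0,2) (1,2) (1,1) (2,1) (2,2) (2,3)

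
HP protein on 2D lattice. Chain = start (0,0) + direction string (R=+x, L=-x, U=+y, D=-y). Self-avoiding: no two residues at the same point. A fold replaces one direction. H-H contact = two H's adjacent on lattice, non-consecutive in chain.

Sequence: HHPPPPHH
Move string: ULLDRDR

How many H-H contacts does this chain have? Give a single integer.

Positions: [(0, 0), (0, 1), (-1, 1), (-2, 1), (-2, 0), (-1, 0), (-1, -1), (0, -1)]
H-H contact: residue 0 @(0,0) - residue 7 @(0, -1)

Answer: 1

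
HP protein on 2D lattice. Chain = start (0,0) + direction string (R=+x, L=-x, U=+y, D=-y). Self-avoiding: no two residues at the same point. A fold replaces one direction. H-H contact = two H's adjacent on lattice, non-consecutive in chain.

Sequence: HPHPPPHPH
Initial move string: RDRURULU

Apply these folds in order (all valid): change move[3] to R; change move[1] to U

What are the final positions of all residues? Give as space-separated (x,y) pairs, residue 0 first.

Initial moves: RDRURULU
Fold: move[3]->R => RDRRRULU (positions: [(0, 0), (1, 0), (1, -1), (2, -1), (3, -1), (4, -1), (4, 0), (3, 0), (3, 1)])
Fold: move[1]->U => RURRRULU (positions: [(0, 0), (1, 0), (1, 1), (2, 1), (3, 1), (4, 1), (4, 2), (3, 2), (3, 3)])

Answer: (0,0) (1,0) (1,1) (2,1) (3,1) (4,1) (4,2) (3,2) (3,3)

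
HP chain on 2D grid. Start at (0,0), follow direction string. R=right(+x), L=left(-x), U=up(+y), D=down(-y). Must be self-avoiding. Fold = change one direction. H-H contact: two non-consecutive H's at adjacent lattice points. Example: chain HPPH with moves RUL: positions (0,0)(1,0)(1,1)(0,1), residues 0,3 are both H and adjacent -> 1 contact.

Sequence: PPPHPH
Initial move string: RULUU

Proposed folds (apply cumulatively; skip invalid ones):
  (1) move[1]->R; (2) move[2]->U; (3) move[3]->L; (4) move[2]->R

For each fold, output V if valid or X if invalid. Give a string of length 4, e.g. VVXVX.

Answer: XVVX

Derivation:
Initial: RULUU -> [(0, 0), (1, 0), (1, 1), (0, 1), (0, 2), (0, 3)]
Fold 1: move[1]->R => RRLUU INVALID (collision), skipped
Fold 2: move[2]->U => RUUUU VALID
Fold 3: move[3]->L => RUULU VALID
Fold 4: move[2]->R => RURLU INVALID (collision), skipped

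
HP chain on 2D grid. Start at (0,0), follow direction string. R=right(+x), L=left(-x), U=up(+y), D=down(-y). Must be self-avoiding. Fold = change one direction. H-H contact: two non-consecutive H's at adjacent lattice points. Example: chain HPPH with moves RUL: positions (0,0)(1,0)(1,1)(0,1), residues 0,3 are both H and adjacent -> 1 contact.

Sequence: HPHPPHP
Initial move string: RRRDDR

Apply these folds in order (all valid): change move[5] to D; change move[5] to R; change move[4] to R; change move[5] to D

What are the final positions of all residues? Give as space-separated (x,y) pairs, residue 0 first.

Initial moves: RRRDDR
Fold: move[5]->D => RRRDDD (positions: [(0, 0), (1, 0), (2, 0), (3, 0), (3, -1), (3, -2), (3, -3)])
Fold: move[5]->R => RRRDDR (positions: [(0, 0), (1, 0), (2, 0), (3, 0), (3, -1), (3, -2), (4, -2)])
Fold: move[4]->R => RRRDRR (positions: [(0, 0), (1, 0), (2, 0), (3, 0), (3, -1), (4, -1), (5, -1)])
Fold: move[5]->D => RRRDRD (positions: [(0, 0), (1, 0), (2, 0), (3, 0), (3, -1), (4, -1), (4, -2)])

Answer: (0,0) (1,0) (2,0) (3,0) (3,-1) (4,-1) (4,-2)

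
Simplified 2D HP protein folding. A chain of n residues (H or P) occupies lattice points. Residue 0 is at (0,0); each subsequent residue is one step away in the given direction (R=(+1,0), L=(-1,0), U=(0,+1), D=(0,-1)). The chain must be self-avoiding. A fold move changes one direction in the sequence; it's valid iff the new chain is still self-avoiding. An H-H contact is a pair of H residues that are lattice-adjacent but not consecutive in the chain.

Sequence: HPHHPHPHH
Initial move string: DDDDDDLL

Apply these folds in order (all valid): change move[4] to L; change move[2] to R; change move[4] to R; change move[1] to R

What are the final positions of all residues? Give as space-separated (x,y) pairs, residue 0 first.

Initial moves: DDDDDDLL
Fold: move[4]->L => DDDDLDLL (positions: [(0, 0), (0, -1), (0, -2), (0, -3), (0, -4), (-1, -4), (-1, -5), (-2, -5), (-3, -5)])
Fold: move[2]->R => DDRDLDLL (positions: [(0, 0), (0, -1), (0, -2), (1, -2), (1, -3), (0, -3), (0, -4), (-1, -4), (-2, -4)])
Fold: move[4]->R => DDRDRDLL (positions: [(0, 0), (0, -1), (0, -2), (1, -2), (1, -3), (2, -3), (2, -4), (1, -4), (0, -4)])
Fold: move[1]->R => DRRDRDLL (positions: [(0, 0), (0, -1), (1, -1), (2, -1), (2, -2), (3, -2), (3, -3), (2, -3), (1, -3)])

Answer: (0,0) (0,-1) (1,-1) (2,-1) (2,-2) (3,-2) (3,-3) (2,-3) (1,-3)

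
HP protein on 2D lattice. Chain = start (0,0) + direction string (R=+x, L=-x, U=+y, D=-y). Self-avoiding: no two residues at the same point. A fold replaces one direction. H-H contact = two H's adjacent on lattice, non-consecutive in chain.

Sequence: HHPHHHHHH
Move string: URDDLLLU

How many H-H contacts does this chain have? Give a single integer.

Answer: 2

Derivation:
Positions: [(0, 0), (0, 1), (1, 1), (1, 0), (1, -1), (0, -1), (-1, -1), (-2, -1), (-2, 0)]
H-H contact: residue 0 @(0,0) - residue 3 @(1, 0)
H-H contact: residue 0 @(0,0) - residue 5 @(0, -1)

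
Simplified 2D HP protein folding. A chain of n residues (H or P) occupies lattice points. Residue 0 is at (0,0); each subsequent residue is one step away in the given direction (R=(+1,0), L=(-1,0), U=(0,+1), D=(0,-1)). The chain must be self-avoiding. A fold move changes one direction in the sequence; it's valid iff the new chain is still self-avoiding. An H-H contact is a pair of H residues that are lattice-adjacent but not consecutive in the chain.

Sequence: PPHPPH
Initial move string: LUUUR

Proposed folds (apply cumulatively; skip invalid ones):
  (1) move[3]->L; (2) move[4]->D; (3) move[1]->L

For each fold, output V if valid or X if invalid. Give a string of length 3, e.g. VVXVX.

Initial: LUUUR -> [(0, 0), (-1, 0), (-1, 1), (-1, 2), (-1, 3), (0, 3)]
Fold 1: move[3]->L => LUULR INVALID (collision), skipped
Fold 2: move[4]->D => LUUUD INVALID (collision), skipped
Fold 3: move[1]->L => LLUUR VALID

Answer: XXV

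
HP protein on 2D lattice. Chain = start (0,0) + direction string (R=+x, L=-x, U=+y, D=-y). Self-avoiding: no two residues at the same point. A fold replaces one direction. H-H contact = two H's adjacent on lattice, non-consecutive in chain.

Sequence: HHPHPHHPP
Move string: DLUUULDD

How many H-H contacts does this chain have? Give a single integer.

Answer: 1

Derivation:
Positions: [(0, 0), (0, -1), (-1, -1), (-1, 0), (-1, 1), (-1, 2), (-2, 2), (-2, 1), (-2, 0)]
H-H contact: residue 0 @(0,0) - residue 3 @(-1, 0)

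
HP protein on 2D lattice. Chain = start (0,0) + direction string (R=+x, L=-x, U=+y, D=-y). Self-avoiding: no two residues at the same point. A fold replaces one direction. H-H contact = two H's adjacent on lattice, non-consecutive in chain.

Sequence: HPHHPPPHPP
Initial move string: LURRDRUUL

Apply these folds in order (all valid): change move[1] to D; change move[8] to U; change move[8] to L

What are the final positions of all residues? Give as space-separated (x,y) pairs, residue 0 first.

Initial moves: LURRDRUUL
Fold: move[1]->D => LDRRDRUUL (positions: [(0, 0), (-1, 0), (-1, -1), (0, -1), (1, -1), (1, -2), (2, -2), (2, -1), (2, 0), (1, 0)])
Fold: move[8]->U => LDRRDRUUU (positions: [(0, 0), (-1, 0), (-1, -1), (0, -1), (1, -1), (1, -2), (2, -2), (2, -1), (2, 0), (2, 1)])
Fold: move[8]->L => LDRRDRUUL (positions: [(0, 0), (-1, 0), (-1, -1), (0, -1), (1, -1), (1, -2), (2, -2), (2, -1), (2, 0), (1, 0)])

Answer: (0,0) (-1,0) (-1,-1) (0,-1) (1,-1) (1,-2) (2,-2) (2,-1) (2,0) (1,0)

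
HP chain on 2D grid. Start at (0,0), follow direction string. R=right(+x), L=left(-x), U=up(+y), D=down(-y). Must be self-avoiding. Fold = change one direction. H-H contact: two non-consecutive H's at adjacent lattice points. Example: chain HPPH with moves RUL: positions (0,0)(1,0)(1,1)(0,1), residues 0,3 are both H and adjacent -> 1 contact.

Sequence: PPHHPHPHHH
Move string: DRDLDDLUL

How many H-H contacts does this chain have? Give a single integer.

Answer: 1

Derivation:
Positions: [(0, 0), (0, -1), (1, -1), (1, -2), (0, -2), (0, -3), (0, -4), (-1, -4), (-1, -3), (-2, -3)]
H-H contact: residue 5 @(0,-3) - residue 8 @(-1, -3)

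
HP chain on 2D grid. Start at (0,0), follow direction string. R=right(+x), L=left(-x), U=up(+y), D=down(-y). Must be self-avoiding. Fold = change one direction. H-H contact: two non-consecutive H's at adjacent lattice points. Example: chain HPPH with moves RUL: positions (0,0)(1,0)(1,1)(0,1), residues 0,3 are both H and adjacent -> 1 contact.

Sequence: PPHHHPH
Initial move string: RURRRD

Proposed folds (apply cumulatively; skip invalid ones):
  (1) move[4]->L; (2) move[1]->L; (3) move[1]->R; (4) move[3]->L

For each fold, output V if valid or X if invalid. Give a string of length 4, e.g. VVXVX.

Answer: XXVX

Derivation:
Initial: RURRRD -> [(0, 0), (1, 0), (1, 1), (2, 1), (3, 1), (4, 1), (4, 0)]
Fold 1: move[4]->L => RURRLD INVALID (collision), skipped
Fold 2: move[1]->L => RLRRRD INVALID (collision), skipped
Fold 3: move[1]->R => RRRRRD VALID
Fold 4: move[3]->L => RRRLRD INVALID (collision), skipped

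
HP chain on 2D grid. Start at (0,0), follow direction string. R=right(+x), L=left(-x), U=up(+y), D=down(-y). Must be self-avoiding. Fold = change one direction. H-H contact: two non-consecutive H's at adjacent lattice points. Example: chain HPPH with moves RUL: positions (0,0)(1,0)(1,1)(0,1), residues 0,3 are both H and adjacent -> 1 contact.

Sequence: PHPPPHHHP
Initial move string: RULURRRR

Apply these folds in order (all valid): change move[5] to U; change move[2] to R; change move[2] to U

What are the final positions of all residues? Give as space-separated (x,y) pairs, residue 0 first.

Answer: (0,0) (1,0) (1,1) (1,2) (1,3) (2,3) (2,4) (3,4) (4,4)

Derivation:
Initial moves: RULURRRR
Fold: move[5]->U => RULURURR (positions: [(0, 0), (1, 0), (1, 1), (0, 1), (0, 2), (1, 2), (1, 3), (2, 3), (3, 3)])
Fold: move[2]->R => RURURURR (positions: [(0, 0), (1, 0), (1, 1), (2, 1), (2, 2), (3, 2), (3, 3), (4, 3), (5, 3)])
Fold: move[2]->U => RUUURURR (positions: [(0, 0), (1, 0), (1, 1), (1, 2), (1, 3), (2, 3), (2, 4), (3, 4), (4, 4)])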